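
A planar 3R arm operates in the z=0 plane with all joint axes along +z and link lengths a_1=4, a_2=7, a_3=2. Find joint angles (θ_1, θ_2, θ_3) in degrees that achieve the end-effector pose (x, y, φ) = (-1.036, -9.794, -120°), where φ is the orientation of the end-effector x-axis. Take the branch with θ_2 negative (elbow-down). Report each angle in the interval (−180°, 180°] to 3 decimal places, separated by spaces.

-29.998 -90.004 0.002

wrist centre = target − a_3·(cos φ, sin φ) = (-0.0360, -8.0619)
cos θ_2 = (64.9963−4²−7²)/(2·4·7) = -0.0001; θ_2 = -90.0038° (elbow-down)
β = atan2(-8.0619,-0.0360) = -90.2558°; ψ = atan2(-7.0000,3.9995) = -60.2580°
θ_1 = β − ψ = -29.9979°
θ_3 = φ − θ_1 − θ_2 = 0.0017° (wrapped to (-180°,180°])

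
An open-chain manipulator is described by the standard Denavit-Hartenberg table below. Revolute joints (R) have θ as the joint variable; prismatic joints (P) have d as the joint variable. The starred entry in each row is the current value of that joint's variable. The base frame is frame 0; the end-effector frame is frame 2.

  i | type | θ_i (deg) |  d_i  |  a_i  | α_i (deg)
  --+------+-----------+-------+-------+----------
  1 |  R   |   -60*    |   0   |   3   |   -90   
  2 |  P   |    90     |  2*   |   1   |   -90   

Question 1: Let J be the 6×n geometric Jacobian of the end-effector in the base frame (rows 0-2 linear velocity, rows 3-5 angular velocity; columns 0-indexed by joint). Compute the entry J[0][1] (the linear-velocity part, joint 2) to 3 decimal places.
0.866

prismatic axis z_1 = (0.8660,0.5000,0.0000)
J_v[:, 1] = z_1; J_ω[:, 1] = (0,0,0)
entry J[0][1] = 0.8660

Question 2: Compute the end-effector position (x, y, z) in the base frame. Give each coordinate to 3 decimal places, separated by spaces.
3.232 -1.598 -1.000

after link 1: o_1 = (1.5000, -2.5981, 0.0000)
after link 2: o_2 = (3.2321, -1.5981, -1.0000)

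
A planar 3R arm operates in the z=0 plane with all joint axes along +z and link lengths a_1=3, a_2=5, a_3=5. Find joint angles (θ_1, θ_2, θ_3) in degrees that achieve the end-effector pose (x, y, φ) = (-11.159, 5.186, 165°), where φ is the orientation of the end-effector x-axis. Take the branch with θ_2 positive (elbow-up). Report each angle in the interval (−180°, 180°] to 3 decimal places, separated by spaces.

wrist centre = target − a_3·(cos φ, sin φ) = (-6.3294, 3.8919)
cos θ_2 = (55.2079−3²−5²)/(2·3·5) = 0.7069; θ_2 = 45.0144° (elbow-up)
β = atan2(3.8919,-6.3294) = 148.4128°; ψ = atan2(3.5364,6.5346) = 28.4214°
θ_1 = β − ψ = 119.9914°
θ_3 = φ − θ_1 − θ_2 = -0.0058° (wrapped to (-180°,180°])

119.991 45.014 -0.006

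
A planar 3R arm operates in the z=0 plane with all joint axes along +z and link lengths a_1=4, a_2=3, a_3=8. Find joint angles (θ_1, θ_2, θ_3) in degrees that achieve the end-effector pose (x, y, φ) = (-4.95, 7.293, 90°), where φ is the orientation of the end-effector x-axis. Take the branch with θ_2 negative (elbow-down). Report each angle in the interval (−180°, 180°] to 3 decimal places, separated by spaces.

-135.004 -89.994 -45.002

wrist centre = target − a_3·(cos φ, sin φ) = (-4.9500, -0.7070)
cos θ_2 = (25.0023−4²−3²)/(2·4·3) = 0.0001; θ_2 = -89.9944° (elbow-down)
β = atan2(-0.7070,-4.9500) = -171.8715°; ψ = atan2(-3.0000,4.0003) = -36.8679°
θ_1 = β − ψ = -135.0036°
θ_3 = φ − θ_1 − θ_2 = -45.0020° (wrapped to (-180°,180°])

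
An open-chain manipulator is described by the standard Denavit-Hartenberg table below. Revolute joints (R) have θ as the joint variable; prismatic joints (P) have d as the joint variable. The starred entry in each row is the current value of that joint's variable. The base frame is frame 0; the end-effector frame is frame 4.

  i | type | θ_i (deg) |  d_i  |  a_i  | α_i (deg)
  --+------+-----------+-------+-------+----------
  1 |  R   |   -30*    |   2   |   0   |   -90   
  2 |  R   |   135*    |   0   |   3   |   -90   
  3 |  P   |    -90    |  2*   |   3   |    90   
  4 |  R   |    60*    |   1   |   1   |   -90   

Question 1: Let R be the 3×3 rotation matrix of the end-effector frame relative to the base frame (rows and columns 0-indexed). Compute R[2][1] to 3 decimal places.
End-effector y-axis (col 1 of R) = (-0.6124,0.3536,-0.7071)
R[2][1] = -0.7071

-0.707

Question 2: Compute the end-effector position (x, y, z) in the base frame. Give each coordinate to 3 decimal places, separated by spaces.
-1.230 4.751 2.612

after link 1: o_1 = (0.0000, 0.0000, 2.0000)
after link 2: o_2 = (-1.8371, 1.0607, -0.1213)
after link 3: o_3 = (-1.5619, 4.3658, 1.2929)
after link 4: o_4 = (-1.2298, 4.7515, 2.6124)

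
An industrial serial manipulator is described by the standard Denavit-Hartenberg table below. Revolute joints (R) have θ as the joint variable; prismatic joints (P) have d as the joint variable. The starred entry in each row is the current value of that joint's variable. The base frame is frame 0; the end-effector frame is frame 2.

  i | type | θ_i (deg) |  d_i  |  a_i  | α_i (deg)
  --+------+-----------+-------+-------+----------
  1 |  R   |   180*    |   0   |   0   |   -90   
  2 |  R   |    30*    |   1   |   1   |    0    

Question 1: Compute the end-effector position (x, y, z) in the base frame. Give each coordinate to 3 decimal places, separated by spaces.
after link 1: o_1 = (0.0000, 0.0000, 0.0000)
after link 2: o_2 = (-0.8660, -1.0000, -0.5000)

-0.866 -1.000 -0.500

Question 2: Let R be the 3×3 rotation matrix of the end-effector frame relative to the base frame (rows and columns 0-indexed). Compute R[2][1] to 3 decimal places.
End-effector y-axis (col 1 of R) = (0.5000,-0.0000,-0.8660)
R[2][1] = -0.8660

-0.866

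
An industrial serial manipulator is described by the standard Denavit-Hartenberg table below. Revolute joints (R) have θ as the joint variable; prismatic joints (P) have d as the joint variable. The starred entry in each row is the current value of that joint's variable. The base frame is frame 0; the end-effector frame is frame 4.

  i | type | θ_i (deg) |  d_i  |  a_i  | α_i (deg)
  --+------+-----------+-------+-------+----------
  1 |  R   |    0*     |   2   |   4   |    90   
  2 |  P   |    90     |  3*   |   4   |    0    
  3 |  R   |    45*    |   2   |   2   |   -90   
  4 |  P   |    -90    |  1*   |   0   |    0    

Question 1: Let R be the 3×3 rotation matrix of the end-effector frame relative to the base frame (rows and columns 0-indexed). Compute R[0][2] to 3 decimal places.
End-effector z-axis (col 2 of R) = (-0.7071,-0.0000,-0.7071)
R[0][2] = -0.7071

-0.707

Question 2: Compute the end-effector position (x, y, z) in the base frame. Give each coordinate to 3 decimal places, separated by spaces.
1.879 -5.000 6.707

after link 1: o_1 = (4.0000, 0.0000, 2.0000)
after link 2: o_2 = (4.0000, -3.0000, 6.0000)
after link 3: o_3 = (2.5858, -5.0000, 7.4142)
after link 4: o_4 = (1.8787, -5.0000, 6.7071)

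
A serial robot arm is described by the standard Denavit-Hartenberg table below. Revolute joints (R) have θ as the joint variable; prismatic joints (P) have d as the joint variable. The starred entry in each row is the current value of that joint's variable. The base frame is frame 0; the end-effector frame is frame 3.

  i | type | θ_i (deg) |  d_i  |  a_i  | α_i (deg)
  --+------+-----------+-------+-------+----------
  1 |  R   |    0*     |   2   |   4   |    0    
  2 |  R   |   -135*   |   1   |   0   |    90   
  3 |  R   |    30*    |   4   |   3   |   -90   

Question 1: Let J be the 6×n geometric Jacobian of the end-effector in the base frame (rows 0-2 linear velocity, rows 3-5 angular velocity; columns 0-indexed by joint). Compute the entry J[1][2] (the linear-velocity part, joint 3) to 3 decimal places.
1.061

axis z_2 = (-0.7071,0.7071,0.0000); lever o_n−o_2 = (-4.6655,0.9913,1.5000)
cross product → J_v[:, 2] = (1.0607,1.0607,2.5981)
J_ω[:, 2] = z_2
entry J[1][2] = 1.0607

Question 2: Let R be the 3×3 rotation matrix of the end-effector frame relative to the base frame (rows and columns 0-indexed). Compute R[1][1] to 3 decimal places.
-0.707

End-effector y-axis (col 1 of R) = (0.7071,-0.7071,-0.0000)
R[1][1] = -0.7071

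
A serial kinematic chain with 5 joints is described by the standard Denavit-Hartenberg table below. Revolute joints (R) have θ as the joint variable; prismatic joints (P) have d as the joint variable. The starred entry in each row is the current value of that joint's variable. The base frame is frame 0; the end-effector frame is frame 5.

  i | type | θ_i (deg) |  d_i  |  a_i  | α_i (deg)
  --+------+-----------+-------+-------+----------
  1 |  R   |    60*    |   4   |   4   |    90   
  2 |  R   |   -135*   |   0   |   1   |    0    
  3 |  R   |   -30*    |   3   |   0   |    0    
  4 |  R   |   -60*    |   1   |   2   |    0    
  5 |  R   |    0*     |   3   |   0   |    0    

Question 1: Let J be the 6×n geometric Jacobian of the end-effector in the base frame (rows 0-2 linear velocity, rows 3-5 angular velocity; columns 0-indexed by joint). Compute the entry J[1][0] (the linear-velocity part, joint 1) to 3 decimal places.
7.002

axis z_0 = ẑ; lever o_n−o_0 = (7.0015,-1.8730,4.7071)
cross product → J_v[:, 0] = (1.8730,7.0015,-0.0000)
J_ω[:, 0] = z_0
entry J[1][0] = 7.0015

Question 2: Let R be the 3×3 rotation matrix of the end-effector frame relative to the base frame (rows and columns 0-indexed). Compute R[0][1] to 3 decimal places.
End-effector y-axis (col 1 of R) = (-0.3536,-0.6124,-0.7071)
R[0][1] = -0.3536

-0.354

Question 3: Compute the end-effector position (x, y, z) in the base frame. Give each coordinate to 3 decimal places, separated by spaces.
after link 1: o_1 = (2.0000, 3.4641, 4.0000)
after link 2: o_2 = (1.6464, 2.8517, 3.2929)
after link 3: o_3 = (4.2445, 1.3517, 3.2929)
after link 4: o_4 = (4.4034, -0.3730, 4.7071)
after link 5: o_5 = (7.0015, -1.8730, 4.7071)

7.002 -1.873 4.707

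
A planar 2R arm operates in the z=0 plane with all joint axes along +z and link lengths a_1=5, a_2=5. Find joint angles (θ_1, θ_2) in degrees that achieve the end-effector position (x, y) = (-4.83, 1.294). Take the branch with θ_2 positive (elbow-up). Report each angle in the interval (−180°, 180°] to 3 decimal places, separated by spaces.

105.004 119.996

cos θ_2 = (25.0033−5²−5²)/(2·5·5) = -0.4999; θ_2 = 119.9956° (elbow-up)
β = atan2(1.2940,-4.8300) = 165.0022°; ψ = atan2(4.3303,2.5003) = 59.9978°
θ_1 = β − ψ = 105.0044°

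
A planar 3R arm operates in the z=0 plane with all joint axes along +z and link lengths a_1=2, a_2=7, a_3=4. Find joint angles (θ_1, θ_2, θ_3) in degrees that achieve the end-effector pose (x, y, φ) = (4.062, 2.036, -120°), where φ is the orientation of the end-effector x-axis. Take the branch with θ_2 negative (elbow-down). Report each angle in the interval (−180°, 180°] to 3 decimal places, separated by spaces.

90.003 -60.002 -150.001

wrist centre = target − a_3·(cos φ, sin φ) = (6.0620, 5.5001)
cos θ_2 = (66.9990−2²−7²)/(2·2·7) = 0.5000; θ_2 = -60.0025° (elbow-down)
β = atan2(5.5001,6.0620) = 42.2177°; ψ = atan2(-6.0623,5.4997) = -47.7857°
θ_1 = β − ψ = 90.0034°
θ_3 = φ − θ_1 − θ_2 = -150.0010° (wrapped to (-180°,180°])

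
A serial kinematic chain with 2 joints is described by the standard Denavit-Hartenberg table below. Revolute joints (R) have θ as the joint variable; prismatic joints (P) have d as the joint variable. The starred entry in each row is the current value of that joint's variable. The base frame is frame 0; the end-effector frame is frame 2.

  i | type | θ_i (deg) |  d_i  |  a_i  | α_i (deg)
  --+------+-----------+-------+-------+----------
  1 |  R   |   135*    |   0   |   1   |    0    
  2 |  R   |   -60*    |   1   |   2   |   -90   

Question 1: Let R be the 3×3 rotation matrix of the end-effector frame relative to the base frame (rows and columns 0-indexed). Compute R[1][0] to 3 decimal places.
0.966

End-effector x-axis (col 0 of R) = (0.2588,0.9659,0.0000)
R[1][0] = 0.9659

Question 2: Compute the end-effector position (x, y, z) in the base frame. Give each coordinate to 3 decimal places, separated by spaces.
-0.189 2.639 1.000

after link 1: o_1 = (-0.7071, 0.7071, 0.0000)
after link 2: o_2 = (-0.1895, 2.6390, 1.0000)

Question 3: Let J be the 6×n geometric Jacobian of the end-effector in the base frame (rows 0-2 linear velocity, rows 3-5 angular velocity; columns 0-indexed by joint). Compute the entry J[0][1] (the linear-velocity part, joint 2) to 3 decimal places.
axis z_1 = (0.0000,0.0000,1.0000); lever o_n−o_1 = (0.5176,1.9319,1.0000)
cross product → J_v[:, 1] = (-1.9319,0.5176,0.0000)
J_ω[:, 1] = z_1
entry J[0][1] = -1.9319

-1.932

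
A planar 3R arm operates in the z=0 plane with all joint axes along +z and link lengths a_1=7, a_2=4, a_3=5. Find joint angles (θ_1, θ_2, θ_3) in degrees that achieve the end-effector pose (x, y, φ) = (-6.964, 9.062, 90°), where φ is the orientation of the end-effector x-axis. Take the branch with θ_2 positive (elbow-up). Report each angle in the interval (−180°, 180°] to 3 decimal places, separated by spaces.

120.000 90.003 -120.003

wrist centre = target − a_3·(cos φ, sin φ) = (-6.9640, 4.0620)
cos θ_2 = (64.9971−7²−4²)/(2·7·4) = -0.0001; θ_2 = 90.0029° (elbow-up)
β = atan2(4.0620,-6.9640) = 149.7456°; ψ = atan2(4.0000,6.9998) = 29.7456°
θ_1 = β − ψ = 120.0000°
θ_3 = φ − θ_1 − θ_2 = -120.0029° (wrapped to (-180°,180°])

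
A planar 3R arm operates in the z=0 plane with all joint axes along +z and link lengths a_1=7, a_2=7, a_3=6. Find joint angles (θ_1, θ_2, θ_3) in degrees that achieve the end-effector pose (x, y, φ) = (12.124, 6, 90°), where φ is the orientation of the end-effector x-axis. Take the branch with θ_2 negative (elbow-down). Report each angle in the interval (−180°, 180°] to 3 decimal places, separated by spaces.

wrist centre = target − a_3·(cos φ, sin φ) = (12.1240, 0.0000)
cos θ_2 = (146.9914−7²−7²)/(2·7·7) = 0.4999; θ_2 = -60.0058° (elbow-down)
β = atan2(0.0000,12.1240) = 0.0000°; ψ = atan2(-6.0625,10.4994) = -30.0029°
θ_1 = β − ψ = 30.0029°
θ_3 = φ − θ_1 − θ_2 = 120.0029° (wrapped to (-180°,180°])

30.003 -60.006 120.003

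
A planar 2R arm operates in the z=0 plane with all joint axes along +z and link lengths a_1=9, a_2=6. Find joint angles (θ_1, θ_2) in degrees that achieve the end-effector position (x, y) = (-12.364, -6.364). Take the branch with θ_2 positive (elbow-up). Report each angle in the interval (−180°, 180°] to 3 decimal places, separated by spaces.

cos θ_2 = (193.3690−9²−6²)/(2·9·6) = 0.7071; θ_2 = 44.9989° (elbow-up)
β = atan2(-6.3640,-12.3640) = -152.7642°; ψ = atan2(4.2426,13.2427) = 17.7639°
θ_1 = β − ψ = -170.5281°

-170.528 44.999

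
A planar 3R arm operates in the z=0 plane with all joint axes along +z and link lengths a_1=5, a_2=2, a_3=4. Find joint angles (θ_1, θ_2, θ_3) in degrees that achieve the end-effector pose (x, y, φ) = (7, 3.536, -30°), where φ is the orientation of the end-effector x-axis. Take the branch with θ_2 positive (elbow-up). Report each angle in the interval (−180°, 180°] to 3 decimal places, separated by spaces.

45.008 44.969 -119.976

wrist centre = target − a_3·(cos φ, sin φ) = (3.5359, 5.5360)
cos θ_2 = (43.1499−5²−2²)/(2·5·2) = 0.7075; θ_2 = 44.9686° (elbow-up)
β = atan2(5.5360,3.5359) = 57.4332°; ψ = atan2(1.4134,6.4150) = 12.4257°
θ_1 = β − ψ = 45.0076°
θ_3 = φ − θ_1 − θ_2 = -119.9762° (wrapped to (-180°,180°])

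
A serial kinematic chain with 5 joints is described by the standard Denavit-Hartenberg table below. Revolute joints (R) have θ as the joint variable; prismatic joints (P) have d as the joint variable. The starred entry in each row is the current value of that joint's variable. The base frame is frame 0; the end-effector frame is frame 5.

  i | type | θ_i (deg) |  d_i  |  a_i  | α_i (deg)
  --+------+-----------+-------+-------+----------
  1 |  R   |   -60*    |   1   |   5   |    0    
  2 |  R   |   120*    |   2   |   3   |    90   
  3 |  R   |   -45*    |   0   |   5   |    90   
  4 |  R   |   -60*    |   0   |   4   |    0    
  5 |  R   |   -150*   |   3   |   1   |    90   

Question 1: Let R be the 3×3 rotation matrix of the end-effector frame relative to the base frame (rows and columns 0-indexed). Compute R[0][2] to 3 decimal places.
0.927

End-effector z-axis (col 2 of R) = (0.9268,-0.1268,-0.3536)
R[0][2] = 0.9268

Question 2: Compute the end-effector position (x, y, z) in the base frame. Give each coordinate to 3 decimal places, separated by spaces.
2.541 1.669 -3.459

after link 1: o_1 = (2.5000, -4.3301, 1.0000)
after link 2: o_2 = (4.0000, -1.7321, 3.0000)
after link 3: o_3 = (5.7678, 1.3298, -0.5355)
after link 4: o_4 = (3.4749, 4.2866, -1.9497)
after link 5: o_5 = (2.5410, 1.6692, -3.4587)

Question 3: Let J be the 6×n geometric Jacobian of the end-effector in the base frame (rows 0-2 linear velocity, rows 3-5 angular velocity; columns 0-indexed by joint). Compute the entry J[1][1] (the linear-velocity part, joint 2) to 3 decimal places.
axis z_1 = (0.0000,0.0000,1.0000); lever o_n−o_1 = (0.0410,5.9993,-4.4587)
cross product → J_v[:, 1] = (-5.9993,0.0410,0.0000)
J_ω[:, 1] = z_1
entry J[1][1] = 0.0410

0.041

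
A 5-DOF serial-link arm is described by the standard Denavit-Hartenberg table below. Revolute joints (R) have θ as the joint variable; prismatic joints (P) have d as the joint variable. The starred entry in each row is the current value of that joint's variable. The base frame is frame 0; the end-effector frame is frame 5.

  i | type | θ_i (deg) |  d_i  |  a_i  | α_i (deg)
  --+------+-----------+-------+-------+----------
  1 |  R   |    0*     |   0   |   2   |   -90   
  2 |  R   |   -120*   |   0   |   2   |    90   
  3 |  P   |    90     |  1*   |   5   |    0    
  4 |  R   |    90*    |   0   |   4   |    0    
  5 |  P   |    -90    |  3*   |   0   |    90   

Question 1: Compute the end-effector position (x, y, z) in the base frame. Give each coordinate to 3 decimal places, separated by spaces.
after link 1: o_1 = (2.0000, 0.0000, 0.0000)
after link 2: o_2 = (1.0000, -0.0000, 1.7321)
after link 3: o_3 = (0.1340, 5.0000, 1.2321)
after link 4: o_4 = (2.1340, 5.0000, -2.2321)
after link 5: o_5 = (-0.4641, 5.0000, -3.7321)

-0.464 5.000 -3.732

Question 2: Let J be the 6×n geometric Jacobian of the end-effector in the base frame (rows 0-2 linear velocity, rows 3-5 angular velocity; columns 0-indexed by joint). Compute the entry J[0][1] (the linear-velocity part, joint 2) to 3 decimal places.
-3.732

axis z_1 = (0.0000,1.0000,0.0000); lever o_n−o_1 = (-2.4641,5.0000,-3.7321)
cross product → J_v[:, 1] = (-3.7321,-0.0000,2.4641)
J_ω[:, 1] = z_1
entry J[0][1] = -3.7321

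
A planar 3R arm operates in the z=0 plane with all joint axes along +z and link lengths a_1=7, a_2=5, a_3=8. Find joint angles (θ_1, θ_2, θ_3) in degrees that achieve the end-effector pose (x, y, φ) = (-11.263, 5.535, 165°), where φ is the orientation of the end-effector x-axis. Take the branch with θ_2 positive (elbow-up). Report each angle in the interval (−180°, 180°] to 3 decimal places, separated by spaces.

90.001 135.000 -60.000

wrist centre = target − a_3·(cos φ, sin φ) = (-3.5356, 3.4644)
cos θ_2 = (24.5028−7²−5²)/(2·7·5) = -0.7071; θ_2 = 134.9997° (elbow-up)
β = atan2(3.4644,-3.5356) = 135.5823°; ψ = atan2(3.5356,3.4645) = 45.5817°
θ_1 = β − ψ = 90.0006°
θ_3 = φ − θ_1 − θ_2 = -60.0003° (wrapped to (-180°,180°])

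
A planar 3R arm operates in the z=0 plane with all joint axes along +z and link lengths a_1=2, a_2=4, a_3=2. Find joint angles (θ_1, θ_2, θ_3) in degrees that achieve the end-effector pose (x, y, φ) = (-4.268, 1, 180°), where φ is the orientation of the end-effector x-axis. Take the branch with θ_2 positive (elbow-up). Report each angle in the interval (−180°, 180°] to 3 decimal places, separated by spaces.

30.003 149.998 -0.001

wrist centre = target − a_3·(cos φ, sin φ) = (-2.2680, 1.0000)
cos θ_2 = (6.1438−2²−4²)/(2·2·4) = -0.8660; θ_2 = 149.9983° (elbow-up)
β = atan2(1.0000,-2.2680) = 156.2065°; ψ = atan2(2.0001,-1.4640) = 126.2036°
θ_1 = β − ψ = 30.0029°
θ_3 = φ − θ_1 − θ_2 = -0.0013° (wrapped to (-180°,180°])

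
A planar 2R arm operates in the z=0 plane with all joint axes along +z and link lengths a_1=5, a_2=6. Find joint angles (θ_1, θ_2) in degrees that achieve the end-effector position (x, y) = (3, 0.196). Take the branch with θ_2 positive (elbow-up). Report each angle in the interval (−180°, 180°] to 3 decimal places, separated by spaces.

cos θ_2 = (9.0384−5²−6²)/(2·5·6) = -0.8660; θ_2 = 150.0001° (elbow-up)
β = atan2(0.1960,3.0000) = 3.7380°; ψ = atan2(3.0000,-0.1962) = 93.7410°
θ_1 = β − ψ = -90.0030°

-90.003 150.000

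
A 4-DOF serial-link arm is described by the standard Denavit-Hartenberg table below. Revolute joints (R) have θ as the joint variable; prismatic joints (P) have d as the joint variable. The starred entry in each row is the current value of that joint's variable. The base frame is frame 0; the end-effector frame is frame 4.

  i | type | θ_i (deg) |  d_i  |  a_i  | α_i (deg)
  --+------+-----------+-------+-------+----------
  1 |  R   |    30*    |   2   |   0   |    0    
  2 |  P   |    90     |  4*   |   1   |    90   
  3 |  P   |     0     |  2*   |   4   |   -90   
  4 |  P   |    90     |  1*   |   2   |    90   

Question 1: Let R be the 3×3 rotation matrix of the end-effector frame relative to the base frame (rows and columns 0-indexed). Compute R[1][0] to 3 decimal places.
End-effector x-axis (col 0 of R) = (-0.8660,-0.5000,0.0000)
R[1][0] = -0.5000

-0.500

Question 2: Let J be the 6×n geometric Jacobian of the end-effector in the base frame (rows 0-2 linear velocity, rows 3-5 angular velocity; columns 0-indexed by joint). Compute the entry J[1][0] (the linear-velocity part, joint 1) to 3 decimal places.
-2.500

axis z_0 = ẑ; lever o_n−o_0 = (-2.5000,4.3301,7.0000)
cross product → J_v[:, 0] = (-4.3301,-2.5000,0.0000)
J_ω[:, 0] = z_0
entry J[1][0] = -2.5000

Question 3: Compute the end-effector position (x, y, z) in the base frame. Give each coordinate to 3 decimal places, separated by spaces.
-2.500 4.330 7.000

after link 1: o_1 = (0.0000, 0.0000, 2.0000)
after link 2: o_2 = (-0.5000, 0.8660, 6.0000)
after link 3: o_3 = (-0.7679, 5.3301, 6.0000)
after link 4: o_4 = (-2.5000, 4.3301, 7.0000)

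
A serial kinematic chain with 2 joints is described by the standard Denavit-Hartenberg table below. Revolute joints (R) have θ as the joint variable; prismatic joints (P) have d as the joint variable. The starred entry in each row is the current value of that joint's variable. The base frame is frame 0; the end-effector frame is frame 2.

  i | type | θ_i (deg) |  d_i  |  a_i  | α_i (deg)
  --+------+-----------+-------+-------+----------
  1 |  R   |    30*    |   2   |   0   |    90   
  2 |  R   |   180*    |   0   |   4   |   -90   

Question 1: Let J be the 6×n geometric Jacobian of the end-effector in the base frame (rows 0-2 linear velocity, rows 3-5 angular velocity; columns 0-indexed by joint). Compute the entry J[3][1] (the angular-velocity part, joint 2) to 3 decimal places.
0.500

axis z_1 = (0.5000,-0.8660,0.0000); lever o_n−o_1 = (-3.4641,-2.0000,0.0000)
cross product → J_v[:, 1] = (-0.0000,-0.0000,-4.0000)
J_ω[:, 1] = z_1
entry J[3][1] = 0.5000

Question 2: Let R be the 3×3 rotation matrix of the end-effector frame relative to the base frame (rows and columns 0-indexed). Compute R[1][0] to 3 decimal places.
-0.500

End-effector x-axis (col 0 of R) = (-0.8660,-0.5000,0.0000)
R[1][0] = -0.5000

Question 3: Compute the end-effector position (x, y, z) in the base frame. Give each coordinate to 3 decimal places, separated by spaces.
-3.464 -2.000 2.000

after link 1: o_1 = (0.0000, 0.0000, 2.0000)
after link 2: o_2 = (-3.4641, -2.0000, 2.0000)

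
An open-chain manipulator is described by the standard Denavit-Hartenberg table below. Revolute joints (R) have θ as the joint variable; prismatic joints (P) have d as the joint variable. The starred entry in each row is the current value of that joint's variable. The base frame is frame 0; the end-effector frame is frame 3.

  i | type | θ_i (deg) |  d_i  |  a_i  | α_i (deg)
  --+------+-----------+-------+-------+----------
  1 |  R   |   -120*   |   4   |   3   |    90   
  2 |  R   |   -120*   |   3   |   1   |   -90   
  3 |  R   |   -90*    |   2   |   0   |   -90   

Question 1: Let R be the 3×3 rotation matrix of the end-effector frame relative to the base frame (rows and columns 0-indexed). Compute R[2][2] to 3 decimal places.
End-effector z-axis (col 2 of R) = (0.2500,0.4330,-0.8660)
R[2][2] = -0.8660

-0.866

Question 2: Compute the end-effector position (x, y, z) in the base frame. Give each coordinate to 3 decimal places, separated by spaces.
-4.714 -2.165 2.134

after link 1: o_1 = (-1.5000, -2.5981, 4.0000)
after link 2: o_2 = (-3.8481, -0.6651, 3.1340)
after link 3: o_3 = (-4.7141, -2.1651, 2.1340)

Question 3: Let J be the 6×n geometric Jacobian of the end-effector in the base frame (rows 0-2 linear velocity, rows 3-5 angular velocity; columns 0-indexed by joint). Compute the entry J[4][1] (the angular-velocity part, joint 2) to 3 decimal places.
0.500

axis z_1 = (-0.8660,0.5000,0.0000); lever o_n−o_1 = (-3.2141,0.4330,-1.8660)
cross product → J_v[:, 1] = (-0.9330,-1.6160,1.2321)
J_ω[:, 1] = z_1
entry J[4][1] = 0.5000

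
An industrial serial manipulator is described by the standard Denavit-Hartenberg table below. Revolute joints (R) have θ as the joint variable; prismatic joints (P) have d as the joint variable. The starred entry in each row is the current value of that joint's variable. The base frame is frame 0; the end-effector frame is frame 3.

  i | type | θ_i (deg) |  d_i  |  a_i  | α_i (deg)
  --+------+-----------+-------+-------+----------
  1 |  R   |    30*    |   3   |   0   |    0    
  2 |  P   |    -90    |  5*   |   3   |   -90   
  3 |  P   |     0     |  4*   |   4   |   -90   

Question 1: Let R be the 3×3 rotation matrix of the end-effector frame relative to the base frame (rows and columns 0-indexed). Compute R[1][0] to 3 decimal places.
-0.866

End-effector x-axis (col 0 of R) = (0.5000,-0.8660,0.0000)
R[1][0] = -0.8660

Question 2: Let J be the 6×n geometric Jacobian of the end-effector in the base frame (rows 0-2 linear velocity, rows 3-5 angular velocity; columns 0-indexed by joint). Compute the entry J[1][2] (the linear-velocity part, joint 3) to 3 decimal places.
prismatic axis z_2 = (0.8660,0.5000,0.0000)
J_v[:, 2] = z_2; J_ω[:, 2] = (0,0,0)
entry J[1][2] = 0.5000

0.500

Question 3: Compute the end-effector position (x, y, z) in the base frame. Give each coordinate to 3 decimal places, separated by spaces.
6.964 -4.062 8.000

after link 1: o_1 = (0.0000, 0.0000, 3.0000)
after link 2: o_2 = (1.5000, -2.5981, 8.0000)
after link 3: o_3 = (6.9641, -4.0622, 8.0000)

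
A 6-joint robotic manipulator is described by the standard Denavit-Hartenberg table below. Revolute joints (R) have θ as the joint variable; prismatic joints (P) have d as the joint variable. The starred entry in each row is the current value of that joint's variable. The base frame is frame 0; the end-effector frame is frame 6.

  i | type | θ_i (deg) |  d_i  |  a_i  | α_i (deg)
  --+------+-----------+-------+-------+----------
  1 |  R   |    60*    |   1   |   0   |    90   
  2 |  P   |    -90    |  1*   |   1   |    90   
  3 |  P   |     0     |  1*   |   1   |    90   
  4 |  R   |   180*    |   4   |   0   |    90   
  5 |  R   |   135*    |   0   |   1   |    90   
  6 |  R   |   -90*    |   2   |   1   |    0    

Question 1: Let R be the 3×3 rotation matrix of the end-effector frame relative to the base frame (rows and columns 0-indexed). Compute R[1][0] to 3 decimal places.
End-effector x-axis (col 0 of R) = (0.5000,0.8660,0.0000)
R[1][0] = 0.8660

0.866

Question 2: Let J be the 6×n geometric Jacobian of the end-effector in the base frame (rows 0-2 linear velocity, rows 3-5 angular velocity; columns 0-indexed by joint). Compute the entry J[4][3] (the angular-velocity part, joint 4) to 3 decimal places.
axis z_3 = (-0.8660,0.5000,-0.0000); lever o_n−o_3 = (-4.8012,3.9267,0.7071)
cross product → J_v[:, 3] = (0.3536,0.6124,-1.0000)
J_ω[:, 3] = z_3
entry J[4][3] = 0.5000

0.500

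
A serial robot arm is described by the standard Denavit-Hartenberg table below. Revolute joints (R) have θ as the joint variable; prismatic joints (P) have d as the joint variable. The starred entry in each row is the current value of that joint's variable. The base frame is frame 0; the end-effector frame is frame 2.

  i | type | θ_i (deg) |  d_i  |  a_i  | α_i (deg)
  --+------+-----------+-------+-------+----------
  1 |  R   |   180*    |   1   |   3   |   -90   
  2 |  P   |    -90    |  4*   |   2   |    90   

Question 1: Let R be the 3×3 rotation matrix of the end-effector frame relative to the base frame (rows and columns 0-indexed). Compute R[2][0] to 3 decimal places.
1.000

End-effector x-axis (col 0 of R) = (-0.0000,0.0000,1.0000)
R[2][0] = 1.0000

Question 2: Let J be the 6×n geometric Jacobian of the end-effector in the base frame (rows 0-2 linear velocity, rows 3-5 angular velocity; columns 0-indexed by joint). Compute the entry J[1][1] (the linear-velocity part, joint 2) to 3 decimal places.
prismatic axis z_1 = (-0.0000,-1.0000,0.0000)
J_v[:, 1] = z_1; J_ω[:, 1] = (0,0,0)
entry J[1][1] = -1.0000

-1.000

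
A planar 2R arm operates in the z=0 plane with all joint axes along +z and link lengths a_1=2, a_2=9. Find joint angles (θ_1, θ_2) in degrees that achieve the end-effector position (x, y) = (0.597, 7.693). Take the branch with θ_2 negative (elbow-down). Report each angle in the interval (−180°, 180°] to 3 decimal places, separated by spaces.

-149.984 -135.012

cos θ_2 = (59.5387−2²−9²)/(2·2·9) = -0.7073; θ_2 = -135.0124° (elbow-down)
β = atan2(7.6930,0.5970) = 85.5626°; ψ = atan2(-6.3626,-4.3653) = -124.4538°
θ_1 = β − ψ = 210.0164°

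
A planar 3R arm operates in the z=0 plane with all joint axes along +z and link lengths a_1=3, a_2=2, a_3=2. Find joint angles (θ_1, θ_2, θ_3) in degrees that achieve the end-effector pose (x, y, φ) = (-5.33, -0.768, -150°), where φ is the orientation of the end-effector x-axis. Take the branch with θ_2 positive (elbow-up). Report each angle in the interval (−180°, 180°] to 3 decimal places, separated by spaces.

142.619 90.004 -22.624

wrist centre = target − a_3·(cos φ, sin φ) = (-3.5979, 0.2320)
cos θ_2 = (12.9991−3²−2²)/(2·3·2) = -0.0001; θ_2 = 90.0045° (elbow-up)
β = atan2(0.2320,-3.5979) = 176.3106°; ψ = atan2(2.0000,2.9998) = 33.6914°
θ_1 = β − ψ = 142.6192°
θ_3 = φ − θ_1 − θ_2 = -22.6236° (wrapped to (-180°,180°])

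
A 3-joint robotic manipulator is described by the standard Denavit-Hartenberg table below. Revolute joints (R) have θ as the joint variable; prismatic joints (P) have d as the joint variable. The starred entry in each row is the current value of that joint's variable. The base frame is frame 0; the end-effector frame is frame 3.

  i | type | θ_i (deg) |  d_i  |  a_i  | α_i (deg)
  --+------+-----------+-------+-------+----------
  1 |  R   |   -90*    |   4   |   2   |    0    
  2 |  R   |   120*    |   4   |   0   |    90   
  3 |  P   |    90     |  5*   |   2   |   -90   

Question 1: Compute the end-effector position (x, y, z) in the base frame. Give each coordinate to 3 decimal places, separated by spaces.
2.500 -6.330 10.000

after link 1: o_1 = (0.0000, -2.0000, 4.0000)
after link 2: o_2 = (0.0000, -2.0000, 8.0000)
after link 3: o_3 = (2.5000, -6.3301, 10.0000)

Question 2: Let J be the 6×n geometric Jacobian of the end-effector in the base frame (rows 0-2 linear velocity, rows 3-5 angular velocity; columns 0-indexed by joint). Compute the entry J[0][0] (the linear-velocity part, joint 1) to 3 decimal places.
axis z_0 = ẑ; lever o_n−o_0 = (2.5000,-6.3301,10.0000)
cross product → J_v[:, 0] = (6.3301,2.5000,-0.0000)
J_ω[:, 0] = z_0
entry J[0][0] = 6.3301

6.330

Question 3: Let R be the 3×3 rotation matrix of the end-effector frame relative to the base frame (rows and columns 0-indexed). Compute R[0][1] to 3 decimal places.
End-effector y-axis (col 1 of R) = (-0.5000,0.8660,-0.0000)
R[0][1] = -0.5000

-0.500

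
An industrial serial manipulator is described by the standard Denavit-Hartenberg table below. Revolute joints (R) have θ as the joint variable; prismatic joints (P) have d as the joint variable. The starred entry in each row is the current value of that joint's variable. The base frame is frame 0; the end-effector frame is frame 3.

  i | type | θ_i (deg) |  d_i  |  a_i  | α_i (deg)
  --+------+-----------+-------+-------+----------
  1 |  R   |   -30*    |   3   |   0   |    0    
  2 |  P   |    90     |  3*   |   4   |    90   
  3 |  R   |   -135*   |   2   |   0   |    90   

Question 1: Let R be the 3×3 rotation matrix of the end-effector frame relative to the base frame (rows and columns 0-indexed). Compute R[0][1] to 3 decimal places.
0.866

End-effector y-axis (col 1 of R) = (0.8660,-0.5000,0.0000)
R[0][1] = 0.8660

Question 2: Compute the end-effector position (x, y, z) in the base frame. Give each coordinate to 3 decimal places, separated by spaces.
3.732 2.464 6.000

after link 1: o_1 = (0.0000, 0.0000, 3.0000)
after link 2: o_2 = (2.0000, 3.4641, 6.0000)
after link 3: o_3 = (3.7321, 2.4641, 6.0000)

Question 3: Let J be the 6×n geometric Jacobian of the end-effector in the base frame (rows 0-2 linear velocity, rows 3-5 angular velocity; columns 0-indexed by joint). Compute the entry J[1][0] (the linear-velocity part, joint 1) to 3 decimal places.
axis z_0 = ẑ; lever o_n−o_0 = (3.7321,2.4641,6.0000)
cross product → J_v[:, 0] = (-2.4641,3.7321,0.0000)
J_ω[:, 0] = z_0
entry J[1][0] = 3.7321

3.732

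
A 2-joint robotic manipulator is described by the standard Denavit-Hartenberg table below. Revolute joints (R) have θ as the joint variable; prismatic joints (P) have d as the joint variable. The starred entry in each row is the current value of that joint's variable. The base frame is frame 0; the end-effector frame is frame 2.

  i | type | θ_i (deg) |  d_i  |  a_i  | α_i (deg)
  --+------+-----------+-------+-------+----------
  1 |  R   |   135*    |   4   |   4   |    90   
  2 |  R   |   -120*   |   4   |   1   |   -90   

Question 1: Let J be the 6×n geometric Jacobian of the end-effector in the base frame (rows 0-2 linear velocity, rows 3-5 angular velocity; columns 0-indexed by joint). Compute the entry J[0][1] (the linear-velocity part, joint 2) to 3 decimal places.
-0.612

axis z_1 = (0.7071,0.7071,0.0000); lever o_n−o_1 = (3.1820,2.4749,-0.8660)
cross product → J_v[:, 1] = (-0.6124,0.6124,-0.5000)
J_ω[:, 1] = z_1
entry J[0][1] = -0.6124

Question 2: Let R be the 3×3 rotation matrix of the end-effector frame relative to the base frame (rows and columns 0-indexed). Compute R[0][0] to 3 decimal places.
End-effector x-axis (col 0 of R) = (0.3536,-0.3536,-0.8660)
R[0][0] = 0.3536

0.354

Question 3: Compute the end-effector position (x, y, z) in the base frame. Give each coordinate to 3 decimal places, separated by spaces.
after link 1: o_1 = (-2.8284, 2.8284, 4.0000)
after link 2: o_2 = (0.3536, 5.3033, 3.1340)

0.354 5.303 3.134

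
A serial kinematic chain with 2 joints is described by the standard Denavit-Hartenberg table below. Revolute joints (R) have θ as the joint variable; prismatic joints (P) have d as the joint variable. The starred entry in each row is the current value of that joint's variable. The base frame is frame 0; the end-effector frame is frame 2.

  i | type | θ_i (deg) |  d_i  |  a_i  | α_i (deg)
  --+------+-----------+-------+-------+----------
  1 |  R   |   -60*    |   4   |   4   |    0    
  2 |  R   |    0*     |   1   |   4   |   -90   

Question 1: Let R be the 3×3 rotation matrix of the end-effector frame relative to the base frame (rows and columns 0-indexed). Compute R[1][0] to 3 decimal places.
-0.866

End-effector x-axis (col 0 of R) = (0.5000,-0.8660,0.0000)
R[1][0] = -0.8660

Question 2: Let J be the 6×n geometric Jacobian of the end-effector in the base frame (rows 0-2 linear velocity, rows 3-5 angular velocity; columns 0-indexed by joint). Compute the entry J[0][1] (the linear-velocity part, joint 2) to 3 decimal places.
axis z_1 = (0.0000,0.0000,1.0000); lever o_n−o_1 = (2.0000,-3.4641,1.0000)
cross product → J_v[:, 1] = (3.4641,2.0000,-0.0000)
J_ω[:, 1] = z_1
entry J[0][1] = 3.4641

3.464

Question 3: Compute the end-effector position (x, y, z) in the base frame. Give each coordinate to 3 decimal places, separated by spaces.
4.000 -6.928 5.000

after link 1: o_1 = (2.0000, -3.4641, 4.0000)
after link 2: o_2 = (4.0000, -6.9282, 5.0000)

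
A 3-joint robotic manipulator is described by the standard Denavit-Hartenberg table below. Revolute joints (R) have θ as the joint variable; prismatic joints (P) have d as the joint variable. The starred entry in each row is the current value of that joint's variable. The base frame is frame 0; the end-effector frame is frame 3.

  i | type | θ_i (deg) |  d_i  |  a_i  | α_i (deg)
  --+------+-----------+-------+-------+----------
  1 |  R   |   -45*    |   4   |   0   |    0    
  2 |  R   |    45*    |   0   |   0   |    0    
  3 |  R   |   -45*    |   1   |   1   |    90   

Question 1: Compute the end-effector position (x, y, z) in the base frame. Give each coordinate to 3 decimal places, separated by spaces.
after link 1: o_1 = (0.0000, 0.0000, 4.0000)
after link 2: o_2 = (0.0000, 0.0000, 4.0000)
after link 3: o_3 = (0.7071, -0.7071, 5.0000)

0.707 -0.707 5.000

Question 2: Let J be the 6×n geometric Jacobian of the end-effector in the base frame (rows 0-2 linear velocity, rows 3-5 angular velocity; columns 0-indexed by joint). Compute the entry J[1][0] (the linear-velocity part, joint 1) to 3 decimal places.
axis z_0 = ẑ; lever o_n−o_0 = (0.7071,-0.7071,5.0000)
cross product → J_v[:, 0] = (0.7071,0.7071,-0.0000)
J_ω[:, 0] = z_0
entry J[1][0] = 0.7071

0.707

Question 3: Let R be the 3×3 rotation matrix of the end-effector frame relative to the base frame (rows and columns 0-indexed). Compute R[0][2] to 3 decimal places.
End-effector z-axis (col 2 of R) = (-0.7071,-0.7071,0.0000)
R[0][2] = -0.7071

-0.707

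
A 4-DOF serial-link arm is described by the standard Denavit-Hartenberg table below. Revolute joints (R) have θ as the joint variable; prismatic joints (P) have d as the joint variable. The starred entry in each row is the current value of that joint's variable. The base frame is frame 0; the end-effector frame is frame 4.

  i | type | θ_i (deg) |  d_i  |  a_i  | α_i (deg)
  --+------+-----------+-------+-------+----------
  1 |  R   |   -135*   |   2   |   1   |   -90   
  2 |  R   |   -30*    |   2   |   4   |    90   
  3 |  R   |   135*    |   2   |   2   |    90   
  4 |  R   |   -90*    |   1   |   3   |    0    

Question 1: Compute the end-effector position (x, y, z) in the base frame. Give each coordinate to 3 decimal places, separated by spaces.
-0.163 -5.991 2.780

after link 1: o_1 = (-0.7071, -0.7071, 2.0000)
after link 2: o_2 = (-1.7424, -4.5708, 4.0000)
after link 3: o_3 = (0.8307, -3.9977, 5.0249)
after link 4: o_4 = (-0.1629, -5.9914, 2.7804)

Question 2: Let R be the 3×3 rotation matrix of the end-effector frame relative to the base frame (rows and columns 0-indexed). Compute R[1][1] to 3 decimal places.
End-effector y-axis (col 1 of R) = (0.9330,-0.0670,-0.3536)
R[1][1] = -0.0670

-0.067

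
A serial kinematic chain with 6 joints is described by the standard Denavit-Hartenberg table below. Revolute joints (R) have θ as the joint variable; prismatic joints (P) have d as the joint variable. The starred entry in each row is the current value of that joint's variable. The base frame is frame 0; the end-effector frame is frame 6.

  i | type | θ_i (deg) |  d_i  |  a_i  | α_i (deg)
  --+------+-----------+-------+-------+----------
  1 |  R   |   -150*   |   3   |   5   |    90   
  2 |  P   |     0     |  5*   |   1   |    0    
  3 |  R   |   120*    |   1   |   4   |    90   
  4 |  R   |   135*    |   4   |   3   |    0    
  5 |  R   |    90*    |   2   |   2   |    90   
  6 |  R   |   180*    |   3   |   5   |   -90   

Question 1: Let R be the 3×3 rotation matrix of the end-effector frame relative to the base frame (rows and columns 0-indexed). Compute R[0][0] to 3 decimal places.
-0.047

End-effector x-axis (col 0 of R) = (-0.0474,0.7891,0.6124)
R[0][0] = -0.0474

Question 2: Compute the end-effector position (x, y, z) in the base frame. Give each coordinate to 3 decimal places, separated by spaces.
after link 1: o_1 = (-4.3301, -2.5000, 3.0000)
after link 2: o_2 = (-7.6962, 1.3301, 3.0000)
after link 3: o_3 = (-6.4641, 3.1962, 6.4641)
after link 4: o_4 = (-11.4433, 2.7709, 6.6270)
after link 5: o_5 = (-12.8486, 0.3266, 6.4022)
after link 6: o_6 = (-15.0646, 5.5791, 7.6270)

-15.065 5.579 7.627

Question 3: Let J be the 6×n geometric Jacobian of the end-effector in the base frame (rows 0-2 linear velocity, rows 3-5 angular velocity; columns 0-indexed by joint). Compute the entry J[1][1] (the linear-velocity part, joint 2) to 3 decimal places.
prismatic axis z_1 = (-0.5000,0.8660,0.0000)
J_v[:, 1] = z_1; J_ω[:, 1] = (0,0,0)
entry J[1][1] = 0.8660

0.866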